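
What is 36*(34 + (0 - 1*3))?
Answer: 1116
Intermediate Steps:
36*(34 + (0 - 1*3)) = 36*(34 + (0 - 3)) = 36*(34 - 3) = 36*31 = 1116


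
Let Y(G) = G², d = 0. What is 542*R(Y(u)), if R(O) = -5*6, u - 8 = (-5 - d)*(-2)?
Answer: -16260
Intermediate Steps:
u = 18 (u = 8 + (-5 - 1*0)*(-2) = 8 + (-5 + 0)*(-2) = 8 - 5*(-2) = 8 + 10 = 18)
R(O) = -30
542*R(Y(u)) = 542*(-30) = -16260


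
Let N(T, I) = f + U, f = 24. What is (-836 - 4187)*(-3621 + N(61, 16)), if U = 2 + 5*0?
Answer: 18057685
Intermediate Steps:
U = 2 (U = 2 + 0 = 2)
N(T, I) = 26 (N(T, I) = 24 + 2 = 26)
(-836 - 4187)*(-3621 + N(61, 16)) = (-836 - 4187)*(-3621 + 26) = -5023*(-3595) = 18057685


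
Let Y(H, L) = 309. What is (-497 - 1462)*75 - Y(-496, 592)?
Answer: -147234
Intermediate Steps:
(-497 - 1462)*75 - Y(-496, 592) = (-497 - 1462)*75 - 1*309 = -1959*75 - 309 = -146925 - 309 = -147234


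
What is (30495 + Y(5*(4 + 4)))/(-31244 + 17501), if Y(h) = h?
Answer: -30535/13743 ≈ -2.2219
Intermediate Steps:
(30495 + Y(5*(4 + 4)))/(-31244 + 17501) = (30495 + 5*(4 + 4))/(-31244 + 17501) = (30495 + 5*8)/(-13743) = (30495 + 40)*(-1/13743) = 30535*(-1/13743) = -30535/13743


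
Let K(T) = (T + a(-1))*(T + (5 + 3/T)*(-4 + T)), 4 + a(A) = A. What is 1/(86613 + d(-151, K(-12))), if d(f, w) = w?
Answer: 1/88109 ≈ 1.1350e-5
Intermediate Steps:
a(A) = -4 + A
K(T) = (-5 + T)*(T + (-4 + T)*(5 + 3/T)) (K(T) = (T + (-4 - 1))*(T + (5 + 3/T)*(-4 + T)) = (T - 5)*(T + (-4 + T)*(5 + 3/T)) = (-5 + T)*(T + (-4 + T)*(5 + 3/T)))
1/(86613 + d(-151, K(-12))) = 1/(86613 + (73 - 47*(-12) + 6*(-12)² + 60/(-12))) = 1/(86613 + (73 + 564 + 6*144 + 60*(-1/12))) = 1/(86613 + (73 + 564 + 864 - 5)) = 1/(86613 + 1496) = 1/88109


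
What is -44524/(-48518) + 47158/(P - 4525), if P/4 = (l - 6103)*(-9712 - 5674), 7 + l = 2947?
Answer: 4334645936436/4722236247073 ≈ 0.91792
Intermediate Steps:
l = 2940 (l = -7 + 2947 = 2940)
P = 194663672 (P = 4*((2940 - 6103)*(-9712 - 5674)) = 4*(-3163*(-15386)) = 4*48665918 = 194663672)
-44524/(-48518) + 47158/(P - 4525) = -44524/(-48518) + 47158/(194663672 - 4525) = -44524*(-1/48518) + 47158/194659147 = 22262/24259 + 47158*(1/194659147) = 22262/24259 + 47158/194659147 = 4334645936436/4722236247073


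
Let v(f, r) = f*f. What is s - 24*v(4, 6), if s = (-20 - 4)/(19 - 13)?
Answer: -388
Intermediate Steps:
v(f, r) = f**2
s = -4 (s = -24/6 = -24*1/6 = -4)
s - 24*v(4, 6) = -4 - 24*4**2 = -4 - 24*16 = -4 - 384 = -388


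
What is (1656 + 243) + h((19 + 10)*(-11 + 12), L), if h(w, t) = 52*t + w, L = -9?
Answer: 1460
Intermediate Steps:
h(w, t) = w + 52*t
(1656 + 243) + h((19 + 10)*(-11 + 12), L) = (1656 + 243) + ((19 + 10)*(-11 + 12) + 52*(-9)) = 1899 + (29*1 - 468) = 1899 + (29 - 468) = 1899 - 439 = 1460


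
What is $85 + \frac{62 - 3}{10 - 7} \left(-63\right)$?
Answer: $-1154$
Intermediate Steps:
$85 + \frac{62 - 3}{10 - 7} \left(-63\right) = 85 + \frac{59}{3} \left(-63\right) = 85 - 1239 = -1154$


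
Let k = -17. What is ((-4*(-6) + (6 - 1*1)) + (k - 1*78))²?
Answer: 4356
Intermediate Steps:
((-4*(-6) + (6 - 1*1)) + (k - 1*78))² = ((-4*(-6) + (6 - 1*1)) + (-17 - 1*78))² = ((24 + (6 - 1)) + (-17 - 78))² = ((24 + 5) - 95)² = (29 - 95)² = (-66)² = 4356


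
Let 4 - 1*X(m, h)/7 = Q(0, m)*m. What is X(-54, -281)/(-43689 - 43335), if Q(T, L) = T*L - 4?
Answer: 53/3108 ≈ 0.017053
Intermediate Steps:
Q(T, L) = -4 + L*T (Q(T, L) = L*T - 4 = -4 + L*T)
X(m, h) = 28 + 28*m (X(m, h) = 28 - 7*(-4 + m*0)*m = 28 - 7*(-4 + 0)*m = 28 - (-28)*m = 28 + 28*m)
X(-54, -281)/(-43689 - 43335) = (28 + 28*(-54))/(-43689 - 43335) = (28 - 1512)/(-87024) = -1484*(-1/87024) = 53/3108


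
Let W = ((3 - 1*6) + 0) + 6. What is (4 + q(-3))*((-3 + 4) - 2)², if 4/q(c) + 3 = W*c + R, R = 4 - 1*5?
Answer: 48/13 ≈ 3.6923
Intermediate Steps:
W = 3 (W = ((3 - 6) + 0) + 6 = (-3 + 0) + 6 = -3 + 6 = 3)
R = -1 (R = 4 - 5 = -1)
q(c) = 4/(-4 + 3*c) (q(c) = 4/(-3 + (3*c - 1)) = 4/(-3 + (-1 + 3*c)) = 4/(-4 + 3*c))
(4 + q(-3))*((-3 + 4) - 2)² = (4 + 4/(-4 + 3*(-3)))*((-3 + 4) - 2)² = (4 + 4/(-4 - 9))*(1 - 2)² = (4 + 4/(-13))*(-1)² = (4 + 4*(-1/13))*1 = (4 - 4/13)*1 = (48/13)*1 = 48/13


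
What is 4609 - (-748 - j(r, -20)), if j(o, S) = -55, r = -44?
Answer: 5302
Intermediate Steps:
4609 - (-748 - j(r, -20)) = 4609 - (-748 - 1*(-55)) = 4609 - (-748 + 55) = 4609 - 1*(-693) = 4609 + 693 = 5302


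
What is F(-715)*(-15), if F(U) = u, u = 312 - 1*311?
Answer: -15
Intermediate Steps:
u = 1 (u = 312 - 311 = 1)
F(U) = 1
F(-715)*(-15) = 1*(-15) = -15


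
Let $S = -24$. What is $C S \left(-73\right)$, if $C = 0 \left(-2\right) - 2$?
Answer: $-3504$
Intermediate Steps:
$C = -2$ ($C = 0 - 2 = -2$)
$C S \left(-73\right) = \left(-2\right) \left(-24\right) \left(-73\right) = 48 \left(-73\right) = -3504$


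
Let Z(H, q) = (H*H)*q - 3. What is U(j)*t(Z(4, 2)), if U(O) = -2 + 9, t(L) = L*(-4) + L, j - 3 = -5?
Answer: -609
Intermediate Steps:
j = -2 (j = 3 - 5 = -2)
Z(H, q) = -3 + q*H² (Z(H, q) = H²*q - 3 = q*H² - 3 = -3 + q*H²)
t(L) = -3*L (t(L) = -4*L + L = -3*L)
U(O) = 7
U(j)*t(Z(4, 2)) = 7*(-3*(-3 + 2*4²)) = 7*(-3*(-3 + 2*16)) = 7*(-3*(-3 + 32)) = 7*(-3*29) = 7*(-87) = -609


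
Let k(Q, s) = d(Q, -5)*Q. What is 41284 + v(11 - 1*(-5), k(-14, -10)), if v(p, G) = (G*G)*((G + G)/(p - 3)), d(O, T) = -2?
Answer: 580596/13 ≈ 44661.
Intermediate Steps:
k(Q, s) = -2*Q
v(p, G) = 2*G³/(-3 + p) (v(p, G) = G²*((2*G)/(-3 + p)) = G²*(2*G/(-3 + p)) = 2*G³/(-3 + p))
41284 + v(11 - 1*(-5), k(-14, -10)) = 41284 + 2*(-2*(-14))³/(-3 + (11 - 1*(-5))) = 41284 + 2*28³/(-3 + (11 + 5)) = 41284 + 2*21952/(-3 + 16) = 41284 + 2*21952/13 = 41284 + 2*21952*(1/13) = 41284 + 43904/13 = 580596/13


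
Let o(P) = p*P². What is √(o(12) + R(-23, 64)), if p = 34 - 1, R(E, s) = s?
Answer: 4*√301 ≈ 69.397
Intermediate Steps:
p = 33
o(P) = 33*P²
√(o(12) + R(-23, 64)) = √(33*12² + 64) = √(33*144 + 64) = √(4752 + 64) = √4816 = 4*√301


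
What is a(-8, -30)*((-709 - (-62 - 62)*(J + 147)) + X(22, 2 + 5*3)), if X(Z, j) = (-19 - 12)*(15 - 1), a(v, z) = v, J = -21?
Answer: -115848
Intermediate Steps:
X(Z, j) = -434 (X(Z, j) = -31*14 = -434)
a(-8, -30)*((-709 - (-62 - 62)*(J + 147)) + X(22, 2 + 5*3)) = -8*((-709 - (-62 - 62)*(-21 + 147)) - 434) = -8*((-709 - (-124)*126) - 434) = -8*((-709 - 1*(-15624)) - 434) = -8*((-709 + 15624) - 434) = -8*(14915 - 434) = -8*14481 = -115848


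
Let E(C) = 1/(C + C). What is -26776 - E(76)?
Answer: -4069953/152 ≈ -26776.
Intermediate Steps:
E(C) = 1/(2*C)
-26776 - E(76) = -26776 - 1/(2*76) = -26776 - 1*1/152 = -26776 - 1/152 = -4069953/152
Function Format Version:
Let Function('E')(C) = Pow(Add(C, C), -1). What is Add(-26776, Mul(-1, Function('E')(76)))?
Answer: Rational(-4069953, 152) ≈ -26776.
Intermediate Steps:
Function('E')(C) = Mul(Rational(1, 2), Pow(C, -1)) (Function('E')(C) = Pow(Mul(2, C), -1) = Mul(Rational(1, 2), Pow(C, -1)))
Add(-26776, Mul(-1, Function('E')(76))) = Add(-26776, Mul(-1, Mul(Rational(1, 2), Pow(76, -1)))) = Add(-26776, Mul(-1, Mul(Rational(1, 2), Rational(1, 76)))) = Add(-26776, Mul(-1, Rational(1, 152))) = Add(-26776, Rational(-1, 152)) = Rational(-4069953, 152)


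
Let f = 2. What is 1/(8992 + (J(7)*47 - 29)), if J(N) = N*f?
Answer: 1/9621 ≈ 0.00010394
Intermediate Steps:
J(N) = 2*N (J(N) = N*2 = 2*N)
1/(8992 + (J(7)*47 - 29)) = 1/(8992 + ((2*7)*47 - 29)) = 1/(8992 + (14*47 - 29)) = 1/(8992 + (658 - 29)) = 1/(8992 + 629) = 1/9621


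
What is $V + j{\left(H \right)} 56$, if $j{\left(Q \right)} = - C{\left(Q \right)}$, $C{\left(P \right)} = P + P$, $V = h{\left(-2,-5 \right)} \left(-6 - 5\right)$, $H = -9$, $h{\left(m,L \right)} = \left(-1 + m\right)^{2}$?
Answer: $909$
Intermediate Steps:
$V = -99$ ($V = \left(-1 - 2\right)^{2} \left(-6 - 5\right) = \left(-3\right)^{2} \left(-11\right) = 9 \left(-11\right) = -99$)
$C{\left(P \right)} = 2 P$
$j{\left(Q \right)} = - 2 Q$
$V + j{\left(H \right)} 56 = -99 + \left(-2\right) \left(-9\right) 56 = -99 + 18 \cdot 56 = -99 + 1008 = 909$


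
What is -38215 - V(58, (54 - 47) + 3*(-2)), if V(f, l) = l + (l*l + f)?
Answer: -38275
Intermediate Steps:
V(f, l) = f + l + l² (V(f, l) = l + (l² + f) = l + (f + l²) = f + l + l²)
-38215 - V(58, (54 - 47) + 3*(-2)) = -38215 - (58 + ((54 - 47) + 3*(-2)) + ((54 - 47) + 3*(-2))²) = -38215 - (58 + (7 - 6) + (7 - 6)²) = -38215 - (58 + 1 + 1²) = -38215 - (58 + 1 + 1) = -38215 - 1*60 = -38215 - 60 = -38275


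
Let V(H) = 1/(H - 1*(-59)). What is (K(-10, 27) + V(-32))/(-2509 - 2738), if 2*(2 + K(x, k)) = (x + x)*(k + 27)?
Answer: 14633/141669 ≈ 0.10329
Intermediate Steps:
K(x, k) = -2 + x*(27 + k) (K(x, k) = -2 + ((x + x)*(k + 27))/2 = -2 + ((2*x)*(27 + k))/2 = -2 + (2*x*(27 + k))/2 = -2 + x*(27 + k))
V(H) = 1/(59 + H) (V(H) = 1/(H + 59) = 1/(59 + H))
(K(-10, 27) + V(-32))/(-2509 - 2738) = ((-2 + 27*(-10) + 27*(-10)) + 1/(59 - 32))/(-2509 - 2738) = ((-2 - 270 - 270) + 1/27)/(-5247) = (-542 + 1/27)*(-1/5247) = -14633/27*(-1/5247) = 14633/141669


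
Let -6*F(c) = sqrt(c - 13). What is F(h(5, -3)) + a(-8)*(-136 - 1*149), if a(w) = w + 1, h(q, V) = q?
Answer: 1995 - I*sqrt(2)/3 ≈ 1995.0 - 0.4714*I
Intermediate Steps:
a(w) = 1 + w
F(c) = -sqrt(-13 + c)/6 (F(c) = -sqrt(c - 13)/6 = -sqrt(-13 + c)/6)
F(h(5, -3)) + a(-8)*(-136 - 1*149) = -sqrt(-13 + 5)/6 + (1 - 8)*(-136 - 1*149) = -I*sqrt(2)/3 - 7*(-136 - 149) = -I*sqrt(2)/3 - 7*(-285) = -I*sqrt(2)/3 + 1995 = 1995 - I*sqrt(2)/3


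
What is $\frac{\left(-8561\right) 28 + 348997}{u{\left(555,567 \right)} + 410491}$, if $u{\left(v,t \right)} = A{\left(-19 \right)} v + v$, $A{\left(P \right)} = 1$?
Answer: $\frac{109289}{411601} \approx 0.26552$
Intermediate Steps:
$u{\left(v,t \right)} = 2 v$ ($u{\left(v,t \right)} = 1 v + v = v + v = 2 v$)
$\frac{\left(-8561\right) 28 + 348997}{u{\left(555,567 \right)} + 410491} = \frac{\left(-8561\right) 28 + 348997}{2 \cdot 555 + 410491} = \frac{-239708 + 348997}{1110 + 410491} = \frac{109289}{411601}$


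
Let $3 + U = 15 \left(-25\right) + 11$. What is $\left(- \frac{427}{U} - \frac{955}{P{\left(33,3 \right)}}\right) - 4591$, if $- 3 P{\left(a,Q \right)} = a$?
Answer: $- \frac{18178685}{4037} \approx -4503.0$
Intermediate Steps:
$U = -367$ ($U = -3 + \left(15 \left(-25\right) + 11\right) = -3 + \left(-375 + 11\right) = -3 - 364 = -367$)
$P{\left(a,Q \right)} = - \frac{a}{3}$
$\left(- \frac{427}{U} - \frac{955}{P{\left(33,3 \right)}}\right) - 4591 = \left(- \frac{427}{-367} - \frac{955}{\left(- \frac{1}{3}\right) 33}\right) - 4591 = \left(\left(-427\right) \left(- \frac{1}{367}\right) - \frac{955}{-11}\right) - 4591 = \left(\frac{427}{367} - - \frac{955}{11}\right) - 4591 = \left(\frac{427}{367} + \frac{955}{11}\right) - 4591 = \frac{355182}{4037} - 4591 = - \frac{18178685}{4037}$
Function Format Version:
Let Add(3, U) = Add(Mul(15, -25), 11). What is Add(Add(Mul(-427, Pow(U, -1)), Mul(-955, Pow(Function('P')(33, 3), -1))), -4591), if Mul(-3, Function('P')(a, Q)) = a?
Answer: Rational(-18178685, 4037) ≈ -4503.0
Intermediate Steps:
U = -367 (U = Add(-3, Add(Mul(15, -25), 11)) = Add(-3, Add(-375, 11)) = Add(-3, -364) = -367)
Function('P')(a, Q) = Mul(Rational(-1, 3), a)
Add(Add(Mul(-427, Pow(U, -1)), Mul(-955, Pow(Function('P')(33, 3), -1))), -4591) = Add(Add(Mul(-427, Pow(-367, -1)), Mul(-955, Pow(Mul(Rational(-1, 3), 33), -1))), -4591) = Add(Add(Mul(-427, Rational(-1, 367)), Mul(-955, Pow(-11, -1))), -4591) = Add(Add(Rational(427, 367), Mul(-955, Rational(-1, 11))), -4591) = Add(Add(Rational(427, 367), Rational(955, 11)), -4591) = Add(Rational(355182, 4037), -4591) = Rational(-18178685, 4037)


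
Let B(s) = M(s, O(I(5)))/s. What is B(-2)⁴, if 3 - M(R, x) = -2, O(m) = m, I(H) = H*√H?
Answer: 625/16 ≈ 39.063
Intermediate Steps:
I(H) = H^(3/2)
M(R, x) = 5 (M(R, x) = 3 - 1*(-2) = 3 + 2 = 5)
B(s) = 5/s
B(-2)⁴ = (5/(-2))⁴ = (5*(-½))⁴ = (-5/2)⁴ = 625/16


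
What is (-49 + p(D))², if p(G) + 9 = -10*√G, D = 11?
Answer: 4464 + 1160*√11 ≈ 8311.3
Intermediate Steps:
p(G) = -9 - 10*√G
(-49 + p(D))² = (-49 + (-9 - 10*√11))² = (-58 - 10*√11)²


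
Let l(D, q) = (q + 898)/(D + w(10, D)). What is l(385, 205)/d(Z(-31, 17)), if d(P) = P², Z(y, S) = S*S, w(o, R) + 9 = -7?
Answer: 1103/30819249 ≈ 3.5789e-5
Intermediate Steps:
w(o, R) = -16 (w(o, R) = -9 - 7 = -16)
Z(y, S) = S²
l(D, q) = (898 + q)/(-16 + D) (l(D, q) = (q + 898)/(D - 16) = (898 + q)/(-16 + D))
l(385, 205)/d(Z(-31, 17)) = ((898 + 205)/(-16 + 385))/((17²)²) = (1103/369)/(289²) = ((1/369)*1103)/83521 = (1103/369)*(1/83521) = 1103/30819249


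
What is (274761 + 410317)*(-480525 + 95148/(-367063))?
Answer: -120836142485126394/367063 ≈ -3.2920e+11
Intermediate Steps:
(274761 + 410317)*(-480525 + 95148/(-367063)) = 685078*(-480525 + 95148*(-1/367063)) = 685078*(-480525 - 95148/367063) = 685078*(-176383043223/367063) = -120836142485126394/367063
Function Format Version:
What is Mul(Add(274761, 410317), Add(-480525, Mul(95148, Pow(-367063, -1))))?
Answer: Rational(-120836142485126394, 367063) ≈ -3.2920e+11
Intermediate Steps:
Mul(Add(274761, 410317), Add(-480525, Mul(95148, Pow(-367063, -1)))) = Mul(685078, Add(-480525, Mul(95148, Rational(-1, 367063)))) = Mul(685078, Add(-480525, Rational(-95148, 367063))) = Mul(685078, Rational(-176383043223, 367063)) = Rational(-120836142485126394, 367063)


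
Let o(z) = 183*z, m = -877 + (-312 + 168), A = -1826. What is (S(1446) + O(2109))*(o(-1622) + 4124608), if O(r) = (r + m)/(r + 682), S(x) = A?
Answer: -19503613413396/2791 ≈ -6.9880e+9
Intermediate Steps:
m = -1021 (m = -877 - 144 = -1021)
S(x) = -1826
O(r) = (-1021 + r)/(682 + r) (O(r) = (r - 1021)/(r + 682) = (-1021 + r)/(682 + r))
(S(1446) + O(2109))*(o(-1622) + 4124608) = (-1826 + (-1021 + 2109)/(682 + 2109))*(183*(-1622) + 4124608) = (-1826 + 1088/2791)*(-296826 + 4124608) = (-1826 + (1/2791)*1088)*3827782 = (-1826 + 1088/2791)*3827782 = -5095278/2791*3827782 = -19503613413396/2791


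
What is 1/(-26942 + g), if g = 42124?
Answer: 1/15182 ≈ 6.5867e-5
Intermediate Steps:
1/(-26942 + g) = 1/(-26942 + 42124) = 1/15182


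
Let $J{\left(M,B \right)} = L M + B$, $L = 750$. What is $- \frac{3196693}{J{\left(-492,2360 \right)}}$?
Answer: $\frac{3196693}{366640} \approx 8.7189$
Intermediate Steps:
$J{\left(M,B \right)} = B + 750 M$ ($J{\left(M,B \right)} = 750 M + B = B + 750 M$)
$- \frac{3196693}{J{\left(-492,2360 \right)}} = - \frac{3196693}{2360 + 750 \left(-492\right)} = - \frac{3196693}{2360 - 369000} = - \frac{3196693}{-366640} = \left(-3196693\right) \left(- \frac{1}{366640}\right) = \frac{3196693}{366640}$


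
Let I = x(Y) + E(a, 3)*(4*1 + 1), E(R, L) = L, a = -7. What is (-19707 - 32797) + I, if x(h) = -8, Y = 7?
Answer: -52497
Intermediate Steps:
I = 7 (I = -8 + 3*(4*1 + 1) = -8 + 3*(4 + 1) = -8 + 3*5 = -8 + 15 = 7)
(-19707 - 32797) + I = (-19707 - 32797) + 7 = -52504 + 7 = -52497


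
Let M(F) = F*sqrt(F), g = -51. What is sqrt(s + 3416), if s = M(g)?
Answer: sqrt(3416 - 51*I*sqrt(51)) ≈ 58.529 - 3.1114*I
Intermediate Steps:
M(F) = F**(3/2)
s = -51*I*sqrt(51) (s = (-51)**(3/2) = -51*I*sqrt(51) ≈ -364.21*I)
sqrt(s + 3416) = sqrt(-51*I*sqrt(51) + 3416) = sqrt(3416 - 51*I*sqrt(51))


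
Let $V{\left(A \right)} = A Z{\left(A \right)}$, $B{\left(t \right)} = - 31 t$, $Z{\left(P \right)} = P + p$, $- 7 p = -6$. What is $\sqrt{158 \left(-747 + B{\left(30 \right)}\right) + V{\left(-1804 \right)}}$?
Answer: $\frac{\sqrt{146407282}}{7} \approx 1728.6$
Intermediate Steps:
$p = \frac{6}{7}$ ($p = \left(- \frac{1}{7}\right) \left(-6\right) = \frac{6}{7} \approx 0.85714$)
$Z{\left(P \right)} = \frac{6}{7} + P$ ($Z{\left(P \right)} = P + \frac{6}{7} = \frac{6}{7} + P$)
$V{\left(A \right)} = A \left(\frac{6}{7} + A\right)$
$\sqrt{158 \left(-747 + B{\left(30 \right)}\right) + V{\left(-1804 \right)}} = \sqrt{158 \left(-747 - 930\right) + \frac{1}{7} \left(-1804\right) \left(6 + 7 \left(-1804\right)\right)} = \sqrt{158 \left(-747 - 930\right) + \frac{1}{7} \left(-1804\right) \left(6 - 12628\right)} = \sqrt{158 \left(-1677\right) + \frac{1}{7} \left(-1804\right) \left(-12622\right)} = \sqrt{-264966 + \frac{22770088}{7}} = \sqrt{\frac{20915326}{7}} = \frac{\sqrt{146407282}}{7}$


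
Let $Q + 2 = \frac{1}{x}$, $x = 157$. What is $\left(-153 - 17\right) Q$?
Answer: $\frac{53210}{157} \approx 338.92$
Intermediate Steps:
$Q = - \frac{313}{157}$ ($Q = -2 + \frac{1}{157} = - \frac{313}{157} \approx -1.9936$)
$\left(-153 - 17\right) Q = \left(-153 - 17\right) \left(- \frac{313}{157}\right) = \left(-170\right) \left(- \frac{313}{157}\right) = \frac{53210}{157}$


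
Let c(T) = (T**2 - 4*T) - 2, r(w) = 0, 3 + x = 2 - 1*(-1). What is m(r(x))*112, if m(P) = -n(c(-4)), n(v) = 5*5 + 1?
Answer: -2912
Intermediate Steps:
x = 0 (x = -3 + (2 - 1*(-1)) = -3 + (2 + 1) = -3 + 3 = 0)
c(T) = -2 + T**2 - 4*T
n(v) = 26 (n(v) = 25 + 1 = 26)
m(P) = -26 (m(P) = -1*26 = -26)
m(r(x))*112 = -26*112 = -2912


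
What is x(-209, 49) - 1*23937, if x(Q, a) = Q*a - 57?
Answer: -34235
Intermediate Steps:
x(Q, a) = -57 + Q*a
x(-209, 49) - 1*23937 = (-57 - 209*49) - 1*23937 = (-57 - 10241) - 23937 = -10298 - 23937 = -34235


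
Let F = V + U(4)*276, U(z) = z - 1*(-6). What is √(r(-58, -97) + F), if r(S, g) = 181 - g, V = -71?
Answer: √2967 ≈ 54.470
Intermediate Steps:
U(z) = 6 + z (U(z) = z + 6 = 6 + z)
F = 2689 (F = -71 + (6 + 4)*276 = -71 + 10*276 = -71 + 2760 = 2689)
√(r(-58, -97) + F) = √((181 - 1*(-97)) + 2689) = √((181 + 97) + 2689) = √(278 + 2689) = √2967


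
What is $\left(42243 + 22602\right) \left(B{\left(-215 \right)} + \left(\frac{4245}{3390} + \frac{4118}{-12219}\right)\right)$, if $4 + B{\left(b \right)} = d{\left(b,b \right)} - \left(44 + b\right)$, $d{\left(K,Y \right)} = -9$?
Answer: $\frac{9485599248015}{920498} \approx 1.0305 \cdot 10^{7}$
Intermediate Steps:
$B{\left(b \right)} = -57 - b$ ($B{\left(b \right)} = -4 - \left(53 + b\right) = -57 - b$)
$\left(42243 + 22602\right) \left(B{\left(-215 \right)} + \left(\frac{4245}{3390} + \frac{4118}{-12219}\right)\right) = \left(42243 + 22602\right) \left(\left(-57 - -215\right) + \left(\frac{4245}{3390} + \frac{4118}{-12219}\right)\right) = 64845 \left(\left(-57 + 215\right) + \left(4245 \cdot \frac{1}{3390} + 4118 \left(- \frac{1}{12219}\right)\right)\right) = 64845 \left(158 + \left(\frac{283}{226} - \frac{4118}{12219}\right)\right) = 64845 \left(158 + \frac{2527309}{2761494}\right) = 64845 \cdot \frac{438843361}{2761494} = \frac{9485599248015}{920498}$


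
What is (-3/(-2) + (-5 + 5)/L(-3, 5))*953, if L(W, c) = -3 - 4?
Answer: 2859/2 ≈ 1429.5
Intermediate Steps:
L(W, c) = -7
(-3/(-2) + (-5 + 5)/L(-3, 5))*953 = (-3/(-2) + (-5 + 5)/(-7))*953 = (-3*(-1/2) + 0*(-1/7))*953 = (3/2 + 0)*953 = (3/2)*953 = 2859/2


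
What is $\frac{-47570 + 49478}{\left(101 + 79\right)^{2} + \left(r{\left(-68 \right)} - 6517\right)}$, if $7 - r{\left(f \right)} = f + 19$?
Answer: $\frac{1908}{25939} \approx 0.073557$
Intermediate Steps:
$r{\left(f \right)} = -12 - f$ ($r{\left(f \right)} = 7 - \left(f + 19\right) = 7 - \left(19 + f\right) = -12 - f$)
$\frac{-47570 + 49478}{\left(101 + 79\right)^{2} + \left(r{\left(-68 \right)} - 6517\right)} = \frac{-47570 + 49478}{\left(101 + 79\right)^{2} - 6461} = \frac{1908}{180^{2} + \left(\left(-12 + 68\right) - 6517\right)} = \frac{1908}{32400 + \left(56 - 6517\right)} = \frac{1908}{32400 - 6461} = \frac{1908}{25939}$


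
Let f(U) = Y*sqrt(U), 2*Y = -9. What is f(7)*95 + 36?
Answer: 36 - 855*sqrt(7)/2 ≈ -1095.1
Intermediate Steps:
Y = -9/2 (Y = (1/2)*(-9) = -9/2 ≈ -4.5000)
f(U) = -9*sqrt(U)/2
f(7)*95 + 36 = -9*sqrt(7)/2*95 + 36 = -855*sqrt(7)/2 + 36 = 36 - 855*sqrt(7)/2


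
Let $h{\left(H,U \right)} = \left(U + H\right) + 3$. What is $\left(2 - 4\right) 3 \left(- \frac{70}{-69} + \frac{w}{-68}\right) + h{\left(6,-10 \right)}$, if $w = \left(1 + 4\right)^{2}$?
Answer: $- \frac{3817}{782} \approx -4.8811$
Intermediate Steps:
$w = 25$ ($w = 5^{2} = 25$)
$h{\left(H,U \right)} = 3 + H + U$ ($h{\left(H,U \right)} = \left(H + U\right) + 3 = 3 + H + U$)
$\left(2 - 4\right) 3 \left(- \frac{70}{-69} + \frac{w}{-68}\right) + h{\left(6,-10 \right)} = \left(2 - 4\right) 3 \left(- \frac{70}{-69} + \frac{25}{-68}\right) + \left(3 + 6 - 10\right) = \left(-2\right) 3 \left(\left(-70\right) \left(- \frac{1}{69}\right) + 25 \left(- \frac{1}{68}\right)\right) - 1 = - 6 \left(\frac{70}{69} - \frac{25}{68}\right) - 1 = \left(-6\right) \frac{3035}{4692} - 1 = - \frac{3035}{782} - 1 = - \frac{3817}{782}$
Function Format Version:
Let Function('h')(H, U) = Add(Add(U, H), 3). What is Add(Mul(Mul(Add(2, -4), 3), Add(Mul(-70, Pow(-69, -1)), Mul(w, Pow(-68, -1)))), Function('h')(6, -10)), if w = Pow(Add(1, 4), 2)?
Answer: Rational(-3817, 782) ≈ -4.8811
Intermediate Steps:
w = 25 (w = Pow(5, 2) = 25)
Function('h')(H, U) = Add(3, H, U) (Function('h')(H, U) = Add(Add(H, U), 3) = Add(3, H, U))
Add(Mul(Mul(Add(2, -4), 3), Add(Mul(-70, Pow(-69, -1)), Mul(w, Pow(-68, -1)))), Function('h')(6, -10)) = Add(Mul(Mul(Add(2, -4), 3), Add(Mul(-70, Pow(-69, -1)), Mul(25, Pow(-68, -1)))), Add(3, 6, -10)) = Add(Mul(Mul(-2, 3), Add(Mul(-70, Rational(-1, 69)), Mul(25, Rational(-1, 68)))), -1) = Add(Mul(-6, Add(Rational(70, 69), Rational(-25, 68))), -1) = Add(Mul(-6, Rational(3035, 4692)), -1) = Add(Rational(-3035, 782), -1) = Rational(-3817, 782)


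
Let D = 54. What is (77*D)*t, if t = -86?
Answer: -357588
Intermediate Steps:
(77*D)*t = (77*54)*(-86) = 4158*(-86) = -357588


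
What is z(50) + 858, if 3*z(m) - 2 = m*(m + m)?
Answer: 7576/3 ≈ 2525.3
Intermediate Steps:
z(m) = ⅔ + 2*m²/3 (z(m) = ⅔ + (m*(m + m))/3 = ⅔ + (m*(2*m))/3 = ⅔ + (2*m²)/3 = ⅔ + 2*m²/3)
z(50) + 858 = (⅔ + (⅔)*50²) + 858 = (⅔ + (⅔)*2500) + 858 = (⅔ + 5000/3) + 858 = 5002/3 + 858 = 7576/3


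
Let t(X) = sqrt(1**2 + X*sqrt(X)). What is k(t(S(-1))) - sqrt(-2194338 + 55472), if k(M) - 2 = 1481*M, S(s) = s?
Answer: 2 + 1481*sqrt(1 - I) - I*sqrt(2138866) ≈ 1629.2 - 2136.5*I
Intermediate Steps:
t(X) = sqrt(1 + X**(3/2))
k(M) = 2 + 1481*M
k(t(S(-1))) - sqrt(-2194338 + 55472) = (2 + 1481*sqrt(1 + (-1)**(3/2))) - sqrt(-2194338 + 55472) = (2 + 1481*sqrt(1 - I)) - sqrt(-2138866) = (2 + 1481*sqrt(1 - I)) - I*sqrt(2138866) = 2 + 1481*sqrt(1 - I) - I*sqrt(2138866)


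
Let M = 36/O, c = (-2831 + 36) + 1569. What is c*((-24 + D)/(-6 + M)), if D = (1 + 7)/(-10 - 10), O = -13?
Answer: -972218/285 ≈ -3411.3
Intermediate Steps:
c = -1226 (c = -2795 + 1569 = -1226)
M = -36/13 (M = 36/(-13) = 36*(-1/13) = -36/13 ≈ -2.7692)
D = -⅖ (D = 8/(-20) = 8*(-1/20) = -⅖ ≈ -0.40000)
c*((-24 + D)/(-6 + M)) = -1226*(-24 - ⅖)/(-6 - 36/13) = -(-149572)/(5*(-114/13)) = -(-149572)*(-13)/(5*114) = -1226*793/285 = -972218/285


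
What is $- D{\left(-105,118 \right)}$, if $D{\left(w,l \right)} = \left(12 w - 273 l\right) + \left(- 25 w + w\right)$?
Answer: $30954$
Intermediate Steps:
$D{\left(w,l \right)} = - 273 l - 12 w$ ($D{\left(w,l \right)} = \left(- 273 l + 12 w\right) - 24 w = - 273 l - 12 w$)
$- D{\left(-105,118 \right)} = - (\left(-273\right) 118 - -1260) = - (-32214 + 1260) = \left(-1\right) \left(-30954\right) = 30954$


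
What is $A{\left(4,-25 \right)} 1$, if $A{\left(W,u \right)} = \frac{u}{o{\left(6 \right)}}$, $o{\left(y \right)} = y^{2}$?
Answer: $- \frac{25}{36} \approx -0.69444$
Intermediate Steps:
$A{\left(W,u \right)} = \frac{u}{36}$ ($A{\left(W,u \right)} = \frac{u}{6^{2}} = \frac{u}{36}$)
$A{\left(4,-25 \right)} 1 = \frac{1}{36} \left(-25\right) 1 = \left(- \frac{25}{36}\right) 1 = - \frac{25}{36}$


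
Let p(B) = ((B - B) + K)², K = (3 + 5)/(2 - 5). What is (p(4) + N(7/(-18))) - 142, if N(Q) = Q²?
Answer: -43655/324 ≈ -134.74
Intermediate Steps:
K = -8/3 (K = 8/(-3) = 8*(-⅓) = -8/3 ≈ -2.6667)
p(B) = 64/9 (p(B) = ((B - B) - 8/3)² = (0 - 8/3)² = (-8/3)² = 64/9)
(p(4) + N(7/(-18))) - 142 = (64/9 + (7/(-18))²) - 142 = (64/9 + (7*(-1/18))²) - 142 = (64/9 + (-7/18)²) - 142 = (64/9 + 49/324) - 142 = 2353/324 - 142 = -43655/324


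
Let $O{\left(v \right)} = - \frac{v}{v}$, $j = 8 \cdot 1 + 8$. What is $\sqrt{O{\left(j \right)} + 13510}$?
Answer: $3 \sqrt{1501} \approx 116.23$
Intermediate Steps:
$j = 16$ ($j = 8 + 8 = 16$)
$O{\left(v \right)} = -1$ ($O{\left(v \right)} = \left(-1\right) 1 = -1$)
$\sqrt{O{\left(j \right)} + 13510} = \sqrt{-1 + 13510} = \sqrt{13509} = 3 \sqrt{1501}$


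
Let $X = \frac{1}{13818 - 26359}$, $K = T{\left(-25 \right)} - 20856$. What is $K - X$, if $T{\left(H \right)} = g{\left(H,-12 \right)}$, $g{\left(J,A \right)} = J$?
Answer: $- \frac{261868620}{12541} \approx -20881.0$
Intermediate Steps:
$T{\left(H \right)} = H$
$K = -20881$ ($K = -25 - 20856 = -20881$)
$X = - \frac{1}{12541}$ ($X = \frac{1}{-12541} = - \frac{1}{12541} \approx -7.9738 \cdot 10^{-5}$)
$K - X = -20881 - - \frac{1}{12541} = -20881 + \frac{1}{12541} = - \frac{261868620}{12541}$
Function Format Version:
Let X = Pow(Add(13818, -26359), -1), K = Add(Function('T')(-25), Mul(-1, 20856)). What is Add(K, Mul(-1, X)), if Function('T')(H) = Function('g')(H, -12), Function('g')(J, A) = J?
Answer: Rational(-261868620, 12541) ≈ -20881.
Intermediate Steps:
Function('T')(H) = H
K = -20881 (K = Add(-25, Mul(-1, 20856)) = Add(-25, -20856) = -20881)
X = Rational(-1, 12541) (X = Pow(-12541, -1) = Rational(-1, 12541) ≈ -7.9738e-5)
Add(K, Mul(-1, X)) = Add(-20881, Mul(-1, Rational(-1, 12541))) = Add(-20881, Rational(1, 12541)) = Rational(-261868620, 12541)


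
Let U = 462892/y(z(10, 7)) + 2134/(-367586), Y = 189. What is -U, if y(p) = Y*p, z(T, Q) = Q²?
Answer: -85066427869/1702106973 ≈ -49.977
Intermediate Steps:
y(p) = 189*p
U = 85066427869/1702106973 (U = 462892/((189*7²)) + 2134/(-367586) = 462892/((189*49)) + 2134*(-1/367586) = 462892/9261 - 1067/183793 = 85066427869/1702106973 ≈ 49.977)
-U = -1*85066427869/1702106973 = -85066427869/1702106973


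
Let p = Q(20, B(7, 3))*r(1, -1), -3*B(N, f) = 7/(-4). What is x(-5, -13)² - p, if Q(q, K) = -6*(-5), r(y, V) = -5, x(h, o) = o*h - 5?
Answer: 3750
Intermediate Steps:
x(h, o) = -5 + h*o (x(h, o) = h*o - 5 = -5 + h*o)
B(N, f) = 7/12 (B(N, f) = -7/(3*(-4)) = -7*(-1)/(3*4) = -⅓*(-7/4) = 7/12)
Q(q, K) = 30
p = -150 (p = 30*(-5) = -150)
x(-5, -13)² - p = (-5 - 5*(-13))² - 1*(-150) = (-5 + 65)² + 150 = 60² + 150 = 3600 + 150 = 3750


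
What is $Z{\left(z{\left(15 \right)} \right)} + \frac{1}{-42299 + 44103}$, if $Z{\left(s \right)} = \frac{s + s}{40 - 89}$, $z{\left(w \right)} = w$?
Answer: $- \frac{54071}{88396} \approx -0.61169$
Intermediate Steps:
$Z{\left(s \right)} = - \frac{2 s}{49}$ ($Z{\left(s \right)} = \frac{2 s}{-49} = 2 s \left(- \frac{1}{49}\right) = - \frac{2 s}{49}$)
$Z{\left(z{\left(15 \right)} \right)} + \frac{1}{-42299 + 44103} = \left(- \frac{2}{49}\right) 15 + \frac{1}{-42299 + 44103} = - \frac{30}{49} + \frac{1}{1804} = - \frac{54071}{88396}$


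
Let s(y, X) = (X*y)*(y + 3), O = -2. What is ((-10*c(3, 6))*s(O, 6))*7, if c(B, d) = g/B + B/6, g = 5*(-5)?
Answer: -6580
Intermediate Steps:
g = -25
s(y, X) = X*y*(3 + y) (s(y, X) = (X*y)*(3 + y) = X*y*(3 + y))
c(B, d) = -25/B + B/6
((-10*c(3, 6))*s(O, 6))*7 = ((-10*(-25/3 + (⅙)*3))*(6*(-2)*(3 - 2)))*7 = ((-10*(-25*⅓ + ½))*(6*(-2)*1))*7 = (-10*(-25/3 + ½)*(-12))*7 = (-10*(-47/6)*(-12))*7 = ((235/3)*(-12))*7 = -940*7 = -6580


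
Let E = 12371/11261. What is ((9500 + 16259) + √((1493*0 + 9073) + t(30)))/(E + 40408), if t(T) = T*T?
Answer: 290072099/455046859 + 11261*√9973/455046859 ≈ 0.63993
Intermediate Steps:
t(T) = T²
E = 12371/11261 (E = 12371*(1/11261) = 12371/11261 ≈ 1.0986)
((9500 + 16259) + √((1493*0 + 9073) + t(30)))/(E + 40408) = ((9500 + 16259) + √((1493*0 + 9073) + 30²))/(12371/11261 + 40408) = (25759 + √((0 + 9073) + 900))/(455046859/11261) = (25759 + √(9073 + 900))*(11261/455046859) = (25759 + √9973)*(11261/455046859) = 290072099/455046859 + 11261*√9973/455046859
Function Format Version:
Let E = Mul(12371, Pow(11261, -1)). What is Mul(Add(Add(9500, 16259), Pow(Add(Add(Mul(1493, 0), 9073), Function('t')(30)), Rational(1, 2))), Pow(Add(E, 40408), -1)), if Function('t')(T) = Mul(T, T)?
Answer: Add(Rational(290072099, 455046859), Mul(Rational(11261, 455046859), Pow(9973, Rational(1, 2)))) ≈ 0.63993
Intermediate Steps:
Function('t')(T) = Pow(T, 2)
E = Rational(12371, 11261) (E = Mul(12371, Rational(1, 11261)) = Rational(12371, 11261) ≈ 1.0986)
Mul(Add(Add(9500, 16259), Pow(Add(Add(Mul(1493, 0), 9073), Function('t')(30)), Rational(1, 2))), Pow(Add(E, 40408), -1)) = Mul(Add(Add(9500, 16259), Pow(Add(Add(Mul(1493, 0), 9073), Pow(30, 2)), Rational(1, 2))), Pow(Add(Rational(12371, 11261), 40408), -1)) = Mul(Add(25759, Pow(Add(Add(0, 9073), 900), Rational(1, 2))), Pow(Rational(455046859, 11261), -1)) = Mul(Add(25759, Pow(Add(9073, 900), Rational(1, 2))), Rational(11261, 455046859)) = Mul(Add(25759, Pow(9973, Rational(1, 2))), Rational(11261, 455046859)) = Add(Rational(290072099, 455046859), Mul(Rational(11261, 455046859), Pow(9973, Rational(1, 2))))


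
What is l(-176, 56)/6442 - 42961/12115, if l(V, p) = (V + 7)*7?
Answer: -291086807/78044830 ≈ -3.7297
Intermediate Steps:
l(V, p) = 49 + 7*V (l(V, p) = (7 + V)*7 = 49 + 7*V)
l(-176, 56)/6442 - 42961/12115 = (49 + 7*(-176))/6442 - 42961/12115 = (49 - 1232)*(1/6442) - 42961*1/12115 = -1183*1/6442 - 42961/12115 = -1183/6442 - 42961/12115 = -291086807/78044830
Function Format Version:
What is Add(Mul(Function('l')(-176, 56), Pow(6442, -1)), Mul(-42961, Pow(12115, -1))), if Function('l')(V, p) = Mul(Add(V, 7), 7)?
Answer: Rational(-291086807, 78044830) ≈ -3.7297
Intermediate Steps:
Function('l')(V, p) = Add(49, Mul(7, V)) (Function('l')(V, p) = Mul(Add(7, V), 7) = Add(49, Mul(7, V)))
Add(Mul(Function('l')(-176, 56), Pow(6442, -1)), Mul(-42961, Pow(12115, -1))) = Add(Mul(Add(49, Mul(7, -176)), Pow(6442, -1)), Mul(-42961, Pow(12115, -1))) = Add(Mul(Add(49, -1232), Rational(1, 6442)), Mul(-42961, Rational(1, 12115))) = Add(Mul(-1183, Rational(1, 6442)), Rational(-42961, 12115)) = Add(Rational(-1183, 6442), Rational(-42961, 12115)) = Rational(-291086807, 78044830)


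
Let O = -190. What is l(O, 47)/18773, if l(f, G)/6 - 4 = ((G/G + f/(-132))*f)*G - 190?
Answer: -1450006/206503 ≈ -7.0217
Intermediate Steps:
l(f, G) = -1116 + 6*G*f*(1 - f/132) (l(f, G) = 24 + 6*(((G/G + f/(-132))*f)*G - 190) = 24 + 6*(((1 + f*(-1/132))*f)*G - 190) = 24 + 6*(((1 - f/132)*f)*G - 190) = 24 + 6*((f*(1 - f/132))*G - 190) = 24 + 6*(G*f*(1 - f/132) - 190) = 24 + 6*(-190 + G*f*(1 - f/132)) = 24 + (-1140 + 6*G*f*(1 - f/132)) = -1116 + 6*G*f*(1 - f/132))
l(O, 47)/18773 = (-1116 + 6*47*(-190) - 1/22*47*(-190)²)/18773 = (-1116 - 53580 - 1/22*47*36100)*(1/18773) = (-1116 - 53580 - 848350/11)*(1/18773) = -1450006/11*1/18773 = -1450006/206503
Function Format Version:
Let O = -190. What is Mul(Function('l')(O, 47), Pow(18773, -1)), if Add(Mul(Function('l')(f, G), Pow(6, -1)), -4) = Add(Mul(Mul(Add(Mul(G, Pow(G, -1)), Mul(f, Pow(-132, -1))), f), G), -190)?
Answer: Rational(-1450006, 206503) ≈ -7.0217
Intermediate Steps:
Function('l')(f, G) = Add(-1116, Mul(6, G, f, Add(1, Mul(Rational(-1, 132), f)))) (Function('l')(f, G) = Add(24, Mul(6, Add(Mul(Mul(Add(Mul(G, Pow(G, -1)), Mul(f, Pow(-132, -1))), f), G), -190))) = Add(24, Mul(6, Add(Mul(Mul(Add(1, Mul(f, Rational(-1, 132))), f), G), -190))) = Add(24, Mul(6, Add(Mul(Mul(Add(1, Mul(Rational(-1, 132), f)), f), G), -190))) = Add(24, Mul(6, Add(Mul(Mul(f, Add(1, Mul(Rational(-1, 132), f))), G), -190))) = Add(24, Mul(6, Add(Mul(G, f, Add(1, Mul(Rational(-1, 132), f))), -190))) = Add(24, Mul(6, Add(-190, Mul(G, f, Add(1, Mul(Rational(-1, 132), f)))))) = Add(24, Add(-1140, Mul(6, G, f, Add(1, Mul(Rational(-1, 132), f))))) = Add(-1116, Mul(6, G, f, Add(1, Mul(Rational(-1, 132), f)))))
Mul(Function('l')(O, 47), Pow(18773, -1)) = Mul(Add(-1116, Mul(6, 47, -190), Mul(Rational(-1, 22), 47, Pow(-190, 2))), Pow(18773, -1)) = Mul(Add(-1116, -53580, Mul(Rational(-1, 22), 47, 36100)), Rational(1, 18773)) = Mul(Add(-1116, -53580, Rational(-848350, 11)), Rational(1, 18773)) = Mul(Rational(-1450006, 11), Rational(1, 18773)) = Rational(-1450006, 206503)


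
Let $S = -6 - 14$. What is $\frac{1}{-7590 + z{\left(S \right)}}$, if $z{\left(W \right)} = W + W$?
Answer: $- \frac{1}{7630} \approx -0.00013106$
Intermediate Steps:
$S = -20$
$z{\left(W \right)} = 2 W$
$\frac{1}{-7590 + z{\left(S \right)}} = \frac{1}{-7590 + 2 \left(-20\right)} = \frac{1}{-7590 - 40} = \frac{1}{-7630} = - \frac{1}{7630}$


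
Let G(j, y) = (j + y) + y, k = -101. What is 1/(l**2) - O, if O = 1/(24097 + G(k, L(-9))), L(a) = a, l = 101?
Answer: 13777/244599578 ≈ 5.6325e-5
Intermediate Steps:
G(j, y) = j + 2*y
O = 1/23978 (O = 1/(24097 + (-101 + 2*(-9))) = 1/(24097 + (-101 - 18)) = 1/(24097 - 119) = 1/23978 ≈ 4.1705e-5)
1/(l**2) - O = 1/(101**2) - 1*1/23978 = 1/10201 - 1/23978 = 13777/244599578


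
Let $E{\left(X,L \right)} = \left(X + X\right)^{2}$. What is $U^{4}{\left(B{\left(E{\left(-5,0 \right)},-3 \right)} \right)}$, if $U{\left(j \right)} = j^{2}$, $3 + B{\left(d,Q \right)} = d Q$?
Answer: $71046228456258335361$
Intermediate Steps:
$E{\left(X,L \right)} = 4 X^{2}$ ($E{\left(X,L \right)} = \left(2 X\right)^{2} = 4 X^{2}$)
$B{\left(d,Q \right)} = -3 + Q d$ ($B{\left(d,Q \right)} = -3 + d Q = -3 + Q d$)
$U^{4}{\left(B{\left(E{\left(-5,0 \right)},-3 \right)} \right)} = \left(\left(-3 - 3 \cdot 4 \left(-5\right)^{2}\right)^{2}\right)^{4} = \left(\left(-3 - 3 \cdot 4 \cdot 25\right)^{2}\right)^{4} = \left(\left(-3 - 300\right)^{2}\right)^{4} = \left(\left(-303\right)^{2}\right)^{4} = 91809^{4} = 71046228456258335361$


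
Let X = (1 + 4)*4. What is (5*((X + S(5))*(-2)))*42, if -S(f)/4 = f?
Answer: 0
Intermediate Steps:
S(f) = -4*f
X = 20 (X = 5*4 = 20)
(5*((X + S(5))*(-2)))*42 = (5*((20 - 4*5)*(-2)))*42 = (5*((20 - 20)*(-2)))*42 = (5*(0*(-2)))*42 = (5*0)*42 = 0*42 = 0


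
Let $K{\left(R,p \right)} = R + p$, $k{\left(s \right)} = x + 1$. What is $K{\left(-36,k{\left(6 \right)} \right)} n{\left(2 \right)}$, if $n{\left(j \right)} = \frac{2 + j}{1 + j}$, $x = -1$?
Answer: $-48$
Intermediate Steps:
$k{\left(s \right)} = 0$ ($k{\left(s \right)} = -1 + 1 = 0$)
$n{\left(j \right)} = \frac{2 + j}{1 + j}$
$K{\left(-36,k{\left(6 \right)} \right)} n{\left(2 \right)} = \left(-36 + 0\right) \frac{2 + 2}{1 + 2} = - 36 \cdot \frac{1}{3} \cdot 4 = \left(-36\right) \frac{4}{3} = -48$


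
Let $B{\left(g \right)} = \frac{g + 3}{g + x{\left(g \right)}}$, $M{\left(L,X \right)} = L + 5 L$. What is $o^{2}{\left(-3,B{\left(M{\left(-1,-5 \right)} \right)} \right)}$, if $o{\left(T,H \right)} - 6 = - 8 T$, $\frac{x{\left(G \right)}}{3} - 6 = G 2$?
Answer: $900$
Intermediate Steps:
$x{\left(G \right)} = 18 + 6 G$ ($x{\left(G \right)} = 18 + 3 G 2 = 18 + 3 \cdot 2 G = 18 + 6 G$)
$M{\left(L,X \right)} = 6 L$
$B{\left(g \right)} = \frac{3 + g}{18 + 7 g}$ ($B{\left(g \right)} = \frac{g + 3}{g + \left(18 + 6 g\right)} = \frac{3 + g}{18 + 7 g}$)
$o{\left(T,H \right)} = 6 - 8 T$
$o^{2}{\left(-3,B{\left(M{\left(-1,-5 \right)} \right)} \right)} = \left(6 - -24\right)^{2} = \left(6 + 24\right)^{2} = 30^{2} = 900$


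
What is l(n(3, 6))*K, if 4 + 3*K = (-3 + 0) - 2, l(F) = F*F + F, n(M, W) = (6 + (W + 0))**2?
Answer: -62640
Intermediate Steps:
n(M, W) = (6 + W)**2
l(F) = F + F**2 (l(F) = F**2 + F = F + F**2)
K = -3 (K = -4/3 + ((-3 + 0) - 2)/3 = -4/3 + (-3 - 2)/3 = -4/3 + (1/3)*(-5) = -4/3 - 5/3 = -3)
l(n(3, 6))*K = ((6 + 6)**2*(1 + (6 + 6)**2))*(-3) = (12**2*(1 + 12**2))*(-3) = (144*(1 + 144))*(-3) = (144*145)*(-3) = 20880*(-3) = -62640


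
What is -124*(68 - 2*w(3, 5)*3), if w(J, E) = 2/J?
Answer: -7936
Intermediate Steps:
-124*(68 - 2*w(3, 5)*3) = -124*(68 - 4/3*3) = -124*(68 - 4) = -124*64 = -7936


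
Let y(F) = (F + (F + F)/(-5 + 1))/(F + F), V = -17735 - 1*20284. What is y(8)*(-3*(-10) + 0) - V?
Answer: 76053/2 ≈ 38027.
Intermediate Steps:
V = -38019 (V = -17735 - 20284 = -38019)
y(F) = 1/4 (y(F) = (F + (2*F)/(-4))/((2*F)) = (F + (2*F)*(-1/4))*(1/(2*F)) = (F - F/2)*(1/(2*F)) = (F/2)*(1/(2*F)) = 1/4)
y(8)*(-3*(-10) + 0) - V = (-3*(-10) + 0)/4 - 1*(-38019) = (30 + 0)/4 + 38019 = (1/4)*30 + 38019 = 15/2 + 38019 = 76053/2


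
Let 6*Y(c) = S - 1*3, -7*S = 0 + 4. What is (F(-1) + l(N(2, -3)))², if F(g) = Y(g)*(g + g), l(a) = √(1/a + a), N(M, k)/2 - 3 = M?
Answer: 50791/4410 + 5*√1010/21 ≈ 19.084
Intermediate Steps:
S = -4/7 (S = -(0 + 4)/7 = -⅐*4 = -4/7 ≈ -0.57143)
N(M, k) = 6 + 2*M
l(a) = √(a + 1/a)
Y(c) = -25/42 (Y(c) = (-4/7 - 1*3)/6 = (-4/7 - 3)/6 = (⅙)*(-25/7) = -25/42)
F(g) = -25*g/21 (F(g) = -25*(g + g)/42 = -25*g/21)
(F(-1) + l(N(2, -3)))² = (-25/21*(-1) + √((6 + 2*2) + 1/(6 + 2*2)))² = (25/21 + √((6 + 4) + 1/(6 + 4)))² = (25/21 + √(10 + 1/10))² = (25/21 + √(10 + ⅒))² = (25/21 + √(101/10))² = (25/21 + √1010/10)²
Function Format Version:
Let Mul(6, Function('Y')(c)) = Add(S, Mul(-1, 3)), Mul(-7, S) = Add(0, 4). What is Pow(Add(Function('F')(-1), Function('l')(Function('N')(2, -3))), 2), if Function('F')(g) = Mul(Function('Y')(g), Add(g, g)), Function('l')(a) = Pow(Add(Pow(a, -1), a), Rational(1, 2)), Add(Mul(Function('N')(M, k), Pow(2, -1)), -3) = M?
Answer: Add(Rational(50791, 4410), Mul(Rational(5, 21), Pow(1010, Rational(1, 2)))) ≈ 19.084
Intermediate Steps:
S = Rational(-4, 7) (S = Mul(Rational(-1, 7), Add(0, 4)) = Mul(Rational(-1, 7), 4) = Rational(-4, 7) ≈ -0.57143)
Function('N')(M, k) = Add(6, Mul(2, M))
Function('l')(a) = Pow(Add(a, Pow(a, -1)), Rational(1, 2))
Function('Y')(c) = Rational(-25, 42) (Function('Y')(c) = Mul(Rational(1, 6), Add(Rational(-4, 7), Mul(-1, 3))) = Mul(Rational(1, 6), Add(Rational(-4, 7), -3)) = Mul(Rational(1, 6), Rational(-25, 7)) = Rational(-25, 42))
Function('F')(g) = Mul(Rational(-25, 21), g) (Function('F')(g) = Mul(Rational(-25, 42), Add(g, g)) = Mul(Rational(-25, 42), Mul(2, g)) = Mul(Rational(-25, 21), g))
Pow(Add(Function('F')(-1), Function('l')(Function('N')(2, -3))), 2) = Pow(Add(Mul(Rational(-25, 21), -1), Pow(Add(Add(6, Mul(2, 2)), Pow(Add(6, Mul(2, 2)), -1)), Rational(1, 2))), 2) = Pow(Add(Rational(25, 21), Pow(Add(Add(6, 4), Pow(Add(6, 4), -1)), Rational(1, 2))), 2) = Pow(Add(Rational(25, 21), Pow(Add(10, Pow(10, -1)), Rational(1, 2))), 2) = Pow(Add(Rational(25, 21), Pow(Add(10, Rational(1, 10)), Rational(1, 2))), 2) = Pow(Add(Rational(25, 21), Pow(Rational(101, 10), Rational(1, 2))), 2) = Pow(Add(Rational(25, 21), Mul(Rational(1, 10), Pow(1010, Rational(1, 2)))), 2)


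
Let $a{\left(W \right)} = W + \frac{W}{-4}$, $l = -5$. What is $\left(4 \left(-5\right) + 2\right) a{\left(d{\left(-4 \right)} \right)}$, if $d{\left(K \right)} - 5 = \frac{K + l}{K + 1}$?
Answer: $-108$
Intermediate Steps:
$d{\left(K \right)} = 5 + \frac{-5 + K}{1 + K}$ ($d{\left(K \right)} = 5 + \frac{K - 5}{K + 1} = 5 + \frac{-5 + K}{1 + K}$)
$a{\left(W \right)} = \frac{3 W}{4}$ ($a{\left(W \right)} = W + W \left(- \frac{1}{4}\right) = W - \frac{W}{4} = \frac{3 W}{4}$)
$\left(4 \left(-5\right) + 2\right) a{\left(d{\left(-4 \right)} \right)} = \left(4 \left(-5\right) + 2\right) \frac{3 \cdot 6 \left(-4\right) \frac{1}{1 - 4}}{4} = \left(-20 + 2\right) \frac{3 \cdot 6 \left(-4\right) \frac{1}{-3}}{4} = - 18 \frac{3 \cdot 6 \left(-4\right) \left(- \frac{1}{3}\right)}{4} = - 18 \cdot \frac{3}{4} \cdot 8 = \left(-18\right) 6 = -108$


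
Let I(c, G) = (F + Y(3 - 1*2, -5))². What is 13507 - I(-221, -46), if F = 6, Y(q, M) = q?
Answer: 13458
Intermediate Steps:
I(c, G) = 49 (I(c, G) = (6 + (3 - 1*2))² = (6 + (3 - 2))² = (6 + 1)² = 7² = 49)
13507 - I(-221, -46) = 13507 - 1*49 = 13507 - 49 = 13458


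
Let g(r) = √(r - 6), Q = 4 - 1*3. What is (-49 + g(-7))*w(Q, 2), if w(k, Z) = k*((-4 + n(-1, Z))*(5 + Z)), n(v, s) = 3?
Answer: 343 - 7*I*√13 ≈ 343.0 - 25.239*I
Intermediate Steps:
Q = 1 (Q = 4 - 3 = 1)
g(r) = √(-6 + r)
w(k, Z) = k*(-5 - Z) (w(k, Z) = k*((-4 + 3)*(5 + Z)) = k*(-(5 + Z)) = k*(-5 - Z))
(-49 + g(-7))*w(Q, 2) = (-49 + √(-6 - 7))*(-1*1*(5 + 2)) = (-49 + √(-13))*(-1*1*7) = (-49 + I*√13)*(-7) = 343 - 7*I*√13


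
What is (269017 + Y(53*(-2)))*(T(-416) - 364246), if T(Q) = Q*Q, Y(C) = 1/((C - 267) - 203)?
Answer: -4937602550215/96 ≈ -5.1433e+10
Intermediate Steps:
Y(C) = 1/(-470 + C) (Y(C) = 1/((-267 + C) - 203) = 1/(-470 + C))
T(Q) = Q²
(269017 + Y(53*(-2)))*(T(-416) - 364246) = (269017 + 1/(-470 + 53*(-2)))*((-416)² - 364246) = (269017 + 1/(-470 - 106))*(173056 - 364246) = (269017 + 1/(-576))*(-191190) = (269017 - 1/576)*(-191190) = (154953791/576)*(-191190) = -4937602550215/96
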